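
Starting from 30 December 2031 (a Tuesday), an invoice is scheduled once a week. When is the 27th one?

The 27th occurrence is 26 intervals after the first: 26 × 7 = 182 days after 30 December 2031.
December has 31 days — 1 day to the end of December leaves 181.
January has 31 days (150 left).
February has 29 days (121 left).
March has 31 days (90 left).
April has 30 days (60 left).
May has 31 days (29 left).
29 days into June → 29 June 2032.

29 June 2032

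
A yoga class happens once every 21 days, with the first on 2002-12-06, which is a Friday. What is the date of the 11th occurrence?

The 11th occurrence is 10 intervals after the first: 10 × 21 = 210 days after 2002-12-06.
December has 31 days — 25 days to the end of December leaves 185.
January has 31 days (154 left).
February has 28 days (126 left).
March has 31 days (95 left).
April has 30 days (65 left).
May has 31 days (34 left).
June has 30 days (4 left).
4 days into July → 2003-07-04.

2003-07-04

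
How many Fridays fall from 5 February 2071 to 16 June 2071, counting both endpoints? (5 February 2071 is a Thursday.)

5 February 2071 is a Thursday; the first Friday on or after it is 6 February 2071 (1 day later).
From 6 February 2071 to 16 June 2071: 22 + 31 + 30 + 31 + 16 = 130 days (rest of February, March, April, May, June).
130 ÷ 7 = 18 full weeks with remainder 4, so 18 more Fridays after the first → 19.

19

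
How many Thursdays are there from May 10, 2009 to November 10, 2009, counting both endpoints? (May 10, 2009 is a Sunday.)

May 10, 2009 is a Sunday; the first Thursday on or after it is May 14, 2009 (4 days later).
From May 14, 2009 to November 10, 2009: 17 + 30 + 31 + 31 + 30 + 31 + 10 = 180 days (rest of May, June, July, August, September, October, November).
180 ÷ 7 = 25 full weeks with remainder 5, so 25 more Thursdays after the first → 26.

26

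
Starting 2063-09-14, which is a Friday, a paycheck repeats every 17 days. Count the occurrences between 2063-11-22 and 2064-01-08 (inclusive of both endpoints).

2

Occurrences land 17·i days after 2063-09-14 for i = 0, 1, 2, …
2063-11-22 is 69 days after the start; 69 ÷ 17 = 4 remainder 1; since the remainder is 1, round up to i = 5. First occurrence in the window: #6 on 2063-12-08 (5×17 = 85 days in).
2064-01-08 is 116 days after the start; 116 ÷ 17 = 6 remainder 14. Last occurrence in the window: #7 on 2063-12-25.
Occurrences #6 through #7: 2 in total.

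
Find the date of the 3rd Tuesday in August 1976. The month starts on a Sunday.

August 1976 begins on a Sunday, so the first Tuesday is August 3 (2 days later).
The 3rd Tuesday is 2 weeks later: 3 + 14 = 17.

17 August 1976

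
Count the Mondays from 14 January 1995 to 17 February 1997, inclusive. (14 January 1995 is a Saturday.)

14 January 1995 is a Saturday; the first Monday on or after it is 16 January 1995 (2 days later).
From 16 January 1995 to 17 February 1997: 349 + 366 + 48 = 763 days (rest of 1995, 1996, to 17 February 1997 in 1997).
763 ÷ 7 = 109 full weeks with remainder 0, so 109 more Mondays after the first → 110.

110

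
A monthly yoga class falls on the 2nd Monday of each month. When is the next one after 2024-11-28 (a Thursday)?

2024-12-09

November 2024 starts on a Friday; its first Monday is the 4th, so the 2nd Monday is the 11th — 2024-11-11.
That is not after 2024-11-28, so look at December 2024.
December 2024 starts on a Sunday; its first Monday is the 2nd, so the 2nd Monday is the 9th — 2024-12-09.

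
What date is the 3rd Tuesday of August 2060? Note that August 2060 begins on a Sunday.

2060-08-17

August 2060 begins on a Sunday, so the first Tuesday is August 3 (2 days later).
The 3rd Tuesday is 2 weeks later: 3 + 14 = 17.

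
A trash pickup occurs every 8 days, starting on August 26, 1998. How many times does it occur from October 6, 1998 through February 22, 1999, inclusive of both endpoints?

17

Occurrences land 8·i days after August 26, 1998 for i = 0, 1, 2, …
October 6, 1998 is 41 days after the start; 41 ÷ 8 = 5 remainder 1; since the remainder is 1, round up to i = 6. First occurrence in the window: #7 on October 13, 1998 (6×8 = 48 days in).
February 22, 1999 is 180 days after the start; 180 ÷ 8 = 22 remainder 4. Last occurrence in the window: #23 on February 18, 1999.
Occurrences #7 through #23: 17 in total.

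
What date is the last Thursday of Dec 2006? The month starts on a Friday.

Dec 28, 2006

Dec 2006 begins on a Friday, so the first Thursday is Dec 7 (6 days later).
Dec 2006 has 31 days. Adding weeks: 7, 14, 21, 28 — the last one ≤ 31 is the 28th.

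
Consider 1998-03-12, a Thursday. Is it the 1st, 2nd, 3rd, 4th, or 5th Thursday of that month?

Day 12 falls in week ⌈12/7⌉ of the month.
Days 1–7 hold the 1st Thursday, 8–14 the 2nd, 15–21 the 3rd, 22–28 the 4th, 29–31 the 5th.
12 is in the range for the 2nd.

2nd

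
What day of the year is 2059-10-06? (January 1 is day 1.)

Days in months before October: 31 + 28 + 31 + 30 + 31 + 30 + 31 + 31 + 30 = 273.
Plus 6 days into October → day 279.

279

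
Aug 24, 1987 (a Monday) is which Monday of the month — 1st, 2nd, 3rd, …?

Day 24 falls in week ⌈24/7⌉ of the month.
Days 1–7 hold the 1st Monday, 8–14 the 2nd, 15–21 the 3rd, 22–28 the 4th, 29–31 the 5th.
24 is in the range for the 4th.

4th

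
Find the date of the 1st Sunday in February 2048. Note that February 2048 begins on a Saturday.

2 February 2048

February 2048 begins on a Saturday, so the first Sunday is February 2 (1 day later).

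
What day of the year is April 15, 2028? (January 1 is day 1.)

Days in months before April: 31 + 29 + 31 = 91.
Plus 15 days into April → day 106.

106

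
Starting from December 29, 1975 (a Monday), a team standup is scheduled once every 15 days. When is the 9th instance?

The 9th occurrence is 8 intervals after the first: 8 × 15 = 120 days after December 29, 1975.
December has 31 days — 2 days to the end of December leaves 118.
January has 31 days (87 left).
February has 29 days (58 left).
March has 31 days (27 left).
27 days into April → April 27, 1976.

April 27, 1976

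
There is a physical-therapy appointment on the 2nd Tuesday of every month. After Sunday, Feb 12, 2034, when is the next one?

Feb 14, 2034

Feb 2034 starts on a Wednesday; its first Tuesday is the 7th, so the 2nd Tuesday is the 14th — Feb 14, 2034.
Feb 14, 2034 is after Feb 12, 2034, so that is the next one.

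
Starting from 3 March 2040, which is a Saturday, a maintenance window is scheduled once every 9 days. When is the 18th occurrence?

The 18th occurrence is 17 intervals after the first: 17 × 9 = 153 days after 3 March 2040.
March has 31 days — 28 days to the end of March leaves 125.
April has 30 days (95 left).
May has 31 days (64 left).
June has 30 days (34 left).
July has 31 days (3 left).
3 days into August → 3 August 2040.

3 August 2040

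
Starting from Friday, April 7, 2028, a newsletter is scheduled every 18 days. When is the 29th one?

The 29th occurrence is 28 intervals after the first: 28 × 18 = 504 days after April 7, 2028.
April has 30 days — 23 days to the end of April leaves 481.
From end of April to end of 2028 is 245 days (236 left).
January has 31 days (205 left).
February has 28 days (177 left).
March has 31 days (146 left).
April has 30 days (116 left).
May has 31 days (85 left).
June has 30 days (55 left).
July has 31 days (24 left).
24 days into August → August 24, 2029.

August 24, 2029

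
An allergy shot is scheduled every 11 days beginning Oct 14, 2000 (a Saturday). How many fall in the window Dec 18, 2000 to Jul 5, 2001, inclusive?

19

Occurrences land 11·i days after Oct 14, 2000 for i = 0, 1, 2, …
Dec 18, 2000 is 65 days after the start; 65 ÷ 11 = 5 remainder 10; since the remainder is 10, round up to i = 6. First occurrence in the window: #7 on Dec 19, 2000 (6×11 = 66 days in).
Jul 5, 2001 is 264 days after the start; 264 ÷ 11 = 24 remainder 0. Last occurrence in the window: #25 on Jul 5, 2001.
Occurrences #7 through #25: 19 in total.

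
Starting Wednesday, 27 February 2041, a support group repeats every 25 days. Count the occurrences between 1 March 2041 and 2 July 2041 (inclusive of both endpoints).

5

Occurrences land 25·i days after 27 February 2041 for i = 0, 1, 2, …
1 March 2041 is 2 days after the start; 2 ÷ 25 = 0 remainder 2; since the remainder is 2, round up to i = 1. First occurrence in the window: #2 on 24 March 2041 (1×25 = 25 days in).
2 July 2041 is 125 days after the start; 125 ÷ 25 = 5 remainder 0. Last occurrence in the window: #6 on 2 July 2041.
Occurrences #2 through #6: 5 in total.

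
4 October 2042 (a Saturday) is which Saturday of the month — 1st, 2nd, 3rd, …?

Day 4 falls in week ⌈4/7⌉ of the month.
Days 1–7 hold the 1st Saturday, 8–14 the 2nd, 15–21 the 3rd, 22–28 the 4th, 29–31 the 5th.
4 is in the range for the 1st.

1st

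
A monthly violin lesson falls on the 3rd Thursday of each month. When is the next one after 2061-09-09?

2061-09-15

September 2061 starts on a Thursday; its first Thursday is the 1st, so the 3rd Thursday is the 15th — 2061-09-15.
2061-09-15 is after 2061-09-09, so that is the next one.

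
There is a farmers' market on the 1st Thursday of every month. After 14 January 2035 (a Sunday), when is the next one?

January 2035 starts on a Monday, so its 1st Thursday is 4 January 2035 (3 days in).
That is not after 14 January 2035, so look at February 2035.
February 2035 starts on a Thursday, so its 1st Thursday is 1 February 2035.

1 February 2035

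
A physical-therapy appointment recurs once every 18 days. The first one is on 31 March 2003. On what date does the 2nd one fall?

18 April 2003

The 2nd occurrence is 1 interval after the first: 1 × 18 = 18 days after 31 March 2003.
March has 31 days — 0 days to the end of March leaves 18.
18 days into April → 18 April 2003.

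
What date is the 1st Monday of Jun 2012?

Jun 4, 2012

Jun 2012 begins on a Friday, so the first Monday is Jun 4 (3 days later).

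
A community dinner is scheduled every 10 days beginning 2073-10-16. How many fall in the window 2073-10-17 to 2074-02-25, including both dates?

13

Occurrences land 10·i days after 2073-10-16 for i = 0, 1, 2, …
2073-10-17 is 1 day after the start; 1 ÷ 10 = 0 remainder 1; since the remainder is 1, round up to i = 1. First occurrence in the window: #2 on 2073-10-26 (1×10 = 10 days in).
2074-02-25 is 132 days after the start; 132 ÷ 10 = 13 remainder 2. Last occurrence in the window: #14 on 2074-02-23.
Occurrences #2 through #14: 13 in total.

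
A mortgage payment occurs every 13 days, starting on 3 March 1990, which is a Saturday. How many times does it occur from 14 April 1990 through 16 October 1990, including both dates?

14

Occurrences land 13·i days after 3 March 1990 for i = 0, 1, 2, …
14 April 1990 is 42 days after the start; 42 ÷ 13 = 3 remainder 3; since the remainder is 3, round up to i = 4. First occurrence in the window: #5 on 24 April 1990 (4×13 = 52 days in).
16 October 1990 is 227 days after the start; 227 ÷ 13 = 17 remainder 6. Last occurrence in the window: #18 on 10 October 1990.
Occurrences #5 through #18: 14 in total.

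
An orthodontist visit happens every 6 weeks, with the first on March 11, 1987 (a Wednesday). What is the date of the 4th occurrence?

The 4th occurrence is 3 intervals after the first: 3 × 42 = 126 days after March 11, 1987.
March has 31 days — 20 days to the end of March leaves 106.
April has 30 days (76 left).
May has 31 days (45 left).
June has 30 days (15 left).
15 days into July → July 15, 1987.

July 15, 1987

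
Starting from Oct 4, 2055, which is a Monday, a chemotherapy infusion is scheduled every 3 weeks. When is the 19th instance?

The 19th occurrence is 18 intervals after the first: 18 × 21 = 378 days after Oct 4, 2055.
Oct has 31 days — 27 days to the end of Oct leaves 351.
Nov has 30 days (321 left).
Dec has 31 days (290 left).
Jan has 31 days (259 left).
Feb has 29 days (230 left).
Mar has 31 days (199 left).
Apr has 30 days (169 left).
May has 31 days (138 left).
Jun has 30 days (108 left).
Jul has 31 days (77 left).
Aug has 31 days (46 left).
Sep has 30 days (16 left).
16 days into Oct → Oct 16, 2056.

Oct 16, 2056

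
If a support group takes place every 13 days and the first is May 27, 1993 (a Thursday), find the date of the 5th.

Jul 18, 1993

The 5th occurrence is 4 intervals after the first: 4 × 13 = 52 days after May 27, 1993.
May has 31 days — 4 days to the end of May leaves 48.
Jun has 30 days (18 left).
18 days into Jul → Jul 18, 1993.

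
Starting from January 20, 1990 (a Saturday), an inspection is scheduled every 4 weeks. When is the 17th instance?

April 13, 1991

The 17th occurrence is 16 intervals after the first: 16 × 28 = 448 days after January 20, 1990.
January has 31 days — 11 days to the end of January leaves 437.
From end of January to end of 1990 is 334 days (103 left).
January has 31 days (72 left).
February has 28 days (44 left).
March has 31 days (13 left).
13 days into April → April 13, 1991.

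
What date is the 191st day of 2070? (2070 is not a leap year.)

January has 31 days (191 − 31 = 160 remain).
February has 28 days (160 − 28 = 132 remain).
March has 31 days (132 − 31 = 101 remain).
April has 30 days (101 − 30 = 71 remain).
May has 31 days (71 − 31 = 40 remain).
June has 30 days (40 − 30 = 10 remain).
10 into July → July 10.

July 10, 2070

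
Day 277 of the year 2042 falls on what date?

January has 31 days (277 − 31 = 246 remain).
February has 28 days (246 − 28 = 218 remain).
March has 31 days (218 − 31 = 187 remain).
April has 30 days (187 − 30 = 157 remain).
May has 31 days (157 − 31 = 126 remain).
June has 30 days (126 − 30 = 96 remain).
July has 31 days (96 − 31 = 65 remain).
August has 31 days (65 − 31 = 34 remain).
September has 30 days (34 − 30 = 4 remain).
4 into October → October 4.

2042-10-04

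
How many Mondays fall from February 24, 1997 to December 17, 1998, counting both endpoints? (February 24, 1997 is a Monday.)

February 24, 1997 is a Monday; the first Monday on or after it is February 24, 1997.
From February 24, 1997 to December 17, 1998: 310 + 351 = 661 days (rest of 1997, to December 17, 1998 in 1998).
661 ÷ 7 = 94 full weeks with remainder 3, so 94 more Mondays after the first → 95.

95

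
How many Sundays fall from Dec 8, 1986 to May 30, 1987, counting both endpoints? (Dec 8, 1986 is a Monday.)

24

Dec 8, 1986 is a Monday; the first Sunday on or after it is Dec 14, 1986 (6 days later).
From Dec 14, 1986 to May 30, 1987: 17 + 31 + 28 + 31 + 30 + 30 = 167 days (rest of Dec, Jan, Feb, Mar, Apr, May).
167 ÷ 7 = 23 full weeks with remainder 6, so 23 more Sundays after the first → 24.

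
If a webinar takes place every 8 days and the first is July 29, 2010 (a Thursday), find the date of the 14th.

November 10, 2010

The 14th occurrence is 13 intervals after the first: 13 × 8 = 104 days after July 29, 2010.
July has 31 days — 2 days to the end of July leaves 102.
August has 31 days (71 left).
September has 30 days (41 left).
October has 31 days (10 left).
10 days into November → November 10, 2010.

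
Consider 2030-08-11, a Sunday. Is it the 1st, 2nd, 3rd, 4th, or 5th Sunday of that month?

2nd

Day 11 falls in week ⌈11/7⌉ of the month.
Days 1–7 hold the 1st Sunday, 8–14 the 2nd, 15–21 the 3rd, 22–28 the 4th, 29–31 the 5th.
11 is in the range for the 2nd.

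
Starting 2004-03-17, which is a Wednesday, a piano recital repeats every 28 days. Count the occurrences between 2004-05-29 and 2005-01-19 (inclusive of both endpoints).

9

Occurrences land 28·i days after 2004-03-17 for i = 0, 1, 2, …
2004-05-29 is 73 days after the start; 73 ÷ 28 = 2 remainder 17; since the remainder is 17, round up to i = 3. First occurrence in the window: #4 on 2004-06-09 (3×28 = 84 days in).
2005-01-19 is 308 days after the start; 308 ÷ 28 = 11 remainder 0. Last occurrence in the window: #12 on 2005-01-19.
Occurrences #4 through #12: 9 in total.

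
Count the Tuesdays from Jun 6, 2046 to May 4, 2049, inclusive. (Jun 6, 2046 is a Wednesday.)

152

Jun 6, 2046 is a Wednesday; the first Tuesday on or after it is Jun 12, 2046 (6 days later).
From Jun 12, 2046 to May 4, 2049: 202 + 365 + 366 + 124 = 1057 days (rest of 2046, 2047, 2048, to May 4, 2049 in 2049).
1057 ÷ 7 = 151 full weeks with remainder 0, so 151 more Tuesdays after the first → 152.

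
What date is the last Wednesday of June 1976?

June 30, 1976

The first Wednesday of June 1976 is June 2.
June 1976 has 30 days. Adding weeks: 2, 9, 16, 23, 30 — the last one ≤ 30 is the 30th.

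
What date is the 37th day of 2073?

Jan has 31 days (37 − 31 = 6 remain).
6 into Feb → Feb 6.

Feb 6, 2073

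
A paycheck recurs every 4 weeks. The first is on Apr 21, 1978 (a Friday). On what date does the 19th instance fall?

Sep 7, 1979

The 19th occurrence is 18 intervals after the first: 18 × 28 = 504 days after Apr 21, 1978.
Apr has 30 days — 9 days to the end of Apr leaves 495.
From end of Apr to end of 1978 is 245 days (250 left).
Jan has 31 days (219 left).
Feb has 28 days (191 left).
Mar has 31 days (160 left).
Apr has 30 days (130 left).
May has 31 days (99 left).
Jun has 30 days (69 left).
Jul has 31 days (38 left).
Aug has 31 days (7 left).
7 days into Sep → Sep 7, 1979.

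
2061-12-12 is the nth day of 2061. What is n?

Days in months before December: 31 + 28 + 31 + 30 + 31 + 30 + 31 + 31 + 30 + 31 + 30 = 334.
Plus 12 days into December → day 346.

346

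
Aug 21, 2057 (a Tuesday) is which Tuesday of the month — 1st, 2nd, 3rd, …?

Day 21 falls in week ⌈21/7⌉ of the month.
Days 1–7 hold the 1st Tuesday, 8–14 the 2nd, 15–21 the 3rd, 22–28 the 4th, 29–31 the 5th.
21 is in the range for the 3rd.

3rd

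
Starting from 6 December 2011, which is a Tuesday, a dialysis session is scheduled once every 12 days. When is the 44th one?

5 May 2013

The 44th occurrence is 43 intervals after the first: 43 × 12 = 516 days after 6 December 2011.
December has 31 days — 25 days to the end of December leaves 491.
2012 has 366 days (125 left).
January has 31 days (94 left).
February has 28 days (66 left).
March has 31 days (35 left).
April has 30 days (5 left).
5 days into May → 5 May 2013.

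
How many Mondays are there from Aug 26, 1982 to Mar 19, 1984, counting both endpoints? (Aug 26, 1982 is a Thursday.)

82

Aug 26, 1982 is a Thursday; the first Monday on or after it is Aug 30, 1982 (4 days later).
From Aug 30, 1982 to Mar 19, 1984: 123 + 365 + 79 = 567 days (rest of 1982, 1983, to Mar 19, 1984 in 1984).
567 ÷ 7 = 81 full weeks with remainder 0, so 81 more Mondays after the first → 82.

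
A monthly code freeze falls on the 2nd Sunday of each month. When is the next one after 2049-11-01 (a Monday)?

2049-11-14

November 2049 starts on a Monday; its first Sunday is the 7th, so the 2nd Sunday is the 14th — 2049-11-14.
2049-11-14 is after 2049-11-01, so that is the next one.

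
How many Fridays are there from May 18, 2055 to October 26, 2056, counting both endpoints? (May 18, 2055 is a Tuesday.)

75

May 18, 2055 is a Tuesday; the first Friday on or after it is May 21, 2055 (3 days later).
From May 21, 2055 to October 26, 2056: 224 + 300 = 524 days (rest of 2055, to October 26, 2056 in 2056).
524 ÷ 7 = 74 full weeks with remainder 6, so 74 more Fridays after the first → 75.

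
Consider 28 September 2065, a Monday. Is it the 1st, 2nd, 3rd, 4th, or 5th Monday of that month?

4th

Day 28 falls in week ⌈28/7⌉ of the month.
Days 1–7 hold the 1st Monday, 8–14 the 2nd, 15–21 the 3rd, 22–28 the 4th, 29–31 the 5th.
28 is in the range for the 4th.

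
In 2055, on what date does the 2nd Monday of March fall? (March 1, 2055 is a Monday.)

March 2055 begins on a Monday, so the first Monday is March 1.
The 2nd Monday is 1 weeks later: 1 + 7 = 8.

2055-03-08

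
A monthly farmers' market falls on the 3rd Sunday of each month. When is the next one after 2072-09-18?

September 2072 starts on a Thursday; its first Sunday is the 4th, so the 3rd Sunday is the 18th — 2072-09-18.
That is not after 2072-09-18, so look at October 2072.
October 2072 starts on a Saturday; its first Sunday is the 2nd, so the 3rd Sunday is the 16th — 2072-10-16.

2072-10-16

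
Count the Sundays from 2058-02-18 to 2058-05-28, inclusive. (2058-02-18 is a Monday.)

2058-02-18 is a Monday; the first Sunday on or after it is 2058-02-24 (6 days later).
From 2058-02-24 to 2058-05-28: 4 + 31 + 30 + 28 = 93 days (rest of February, March, April, May).
93 ÷ 7 = 13 full weeks with remainder 2, so 13 more Sundays after the first → 14.

14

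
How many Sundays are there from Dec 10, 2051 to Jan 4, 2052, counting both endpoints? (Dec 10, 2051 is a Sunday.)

4

Dec 10, 2051 is a Sunday; the first Sunday on or after it is Dec 10, 2051.
From Dec 10, 2051 to Jan 4, 2052: 21 + 4 = 25 days (rest of Dec, Jan).
25 ÷ 7 = 3 full weeks with remainder 4, so 3 more Sundays after the first → 4.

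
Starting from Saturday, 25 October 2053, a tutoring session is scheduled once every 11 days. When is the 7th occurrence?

30 December 2053

The 7th occurrence is 6 intervals after the first: 6 × 11 = 66 days after 25 October 2053.
October has 31 days — 6 days to the end of October leaves 60.
November has 30 days (30 left).
30 days into December → 30 December 2053.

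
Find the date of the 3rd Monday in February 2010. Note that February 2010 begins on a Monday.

February 2010 begins on a Monday, so the first Monday is February 1.
The 3rd Monday is 2 weeks later: 1 + 14 = 15.

February 15, 2010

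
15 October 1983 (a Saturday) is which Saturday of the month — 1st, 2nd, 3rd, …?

3rd

Day 15 falls in week ⌈15/7⌉ of the month.
Days 1–7 hold the 1st Saturday, 8–14 the 2nd, 15–21 the 3rd, 22–28 the 4th, 29–31 the 5th.
15 is in the range for the 3rd.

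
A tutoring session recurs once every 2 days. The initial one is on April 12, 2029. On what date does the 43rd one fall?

July 5, 2029

The 43rd occurrence is 42 intervals after the first: 42 × 2 = 84 days after April 12, 2029.
April has 30 days — 18 days to the end of April leaves 66.
May has 31 days (35 left).
June has 30 days (5 left).
5 days into July → July 5, 2029.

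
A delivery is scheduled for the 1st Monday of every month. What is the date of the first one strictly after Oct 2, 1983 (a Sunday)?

Oct 1983 starts on a Saturday, so its 1st Monday is Oct 3, 1983 (2 days in).
Oct 3, 1983 is after Oct 2, 1983, so that is the next one.

Oct 3, 1983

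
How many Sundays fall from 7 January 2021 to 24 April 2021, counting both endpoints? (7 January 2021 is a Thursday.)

7 January 2021 is a Thursday; the first Sunday on or after it is 10 January 2021 (3 days later).
From 10 January 2021 to 24 April 2021: 21 + 28 + 31 + 24 = 104 days (rest of January, February, March, April).
104 ÷ 7 = 14 full weeks with remainder 6, so 14 more Sundays after the first → 15.

15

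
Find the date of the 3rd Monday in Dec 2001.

The first Monday of Dec 2001 is Dec 3.
The 3rd Monday is 2 weeks later: 3 + 14 = 17.

Dec 17, 2001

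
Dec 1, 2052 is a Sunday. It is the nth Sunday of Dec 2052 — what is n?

1st

Day 1 falls in week ⌈1/7⌉ of the month.
Days 1–7 hold the 1st Sunday, 8–14 the 2nd, 15–21 the 3rd, 22–28 the 4th, 29–31 the 5th.
1 is in the range for the 1st.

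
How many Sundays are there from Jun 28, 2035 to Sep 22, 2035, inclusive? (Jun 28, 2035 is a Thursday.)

Jun 28, 2035 is a Thursday; the first Sunday on or after it is Jul 1, 2035 (3 days later).
From Jul 1, 2035 to Sep 22, 2035: 30 + 31 + 22 = 83 days (rest of Jul, Aug, Sep).
83 ÷ 7 = 11 full weeks with remainder 6, so 11 more Sundays after the first → 12.

12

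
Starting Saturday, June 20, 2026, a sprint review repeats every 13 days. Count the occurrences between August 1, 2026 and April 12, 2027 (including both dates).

19

Occurrences land 13·i days after June 20, 2026 for i = 0, 1, 2, …
August 1, 2026 is 42 days after the start; 42 ÷ 13 = 3 remainder 3; since the remainder is 3, round up to i = 4. First occurrence in the window: #5 on August 11, 2026 (4×13 = 52 days in).
April 12, 2027 is 296 days after the start; 296 ÷ 13 = 22 remainder 10. Last occurrence in the window: #23 on April 2, 2027.
Occurrences #5 through #23: 19 in total.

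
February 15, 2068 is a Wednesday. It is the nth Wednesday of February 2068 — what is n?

Day 15 falls in week ⌈15/7⌉ of the month.
Days 1–7 hold the 1st Wednesday, 8–14 the 2nd, 15–21 the 3rd, 22–28 the 4th, 29–31 the 5th.
15 is in the range for the 3rd.

3rd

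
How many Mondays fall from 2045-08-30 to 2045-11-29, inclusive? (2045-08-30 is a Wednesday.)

13

2045-08-30 is a Wednesday; the first Monday on or after it is 2045-09-04 (5 days later).
From 2045-09-04 to 2045-11-29: 26 + 31 + 29 = 86 days (rest of September, October, November).
86 ÷ 7 = 12 full weeks with remainder 2, so 12 more Mondays after the first → 13.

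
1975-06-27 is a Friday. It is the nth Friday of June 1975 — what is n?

Day 27 falls in week ⌈27/7⌉ of the month.
Days 1–7 hold the 1st Friday, 8–14 the 2nd, 15–21 the 3rd, 22–28 the 4th, 29–31 the 5th.
27 is in the range for the 4th.

4th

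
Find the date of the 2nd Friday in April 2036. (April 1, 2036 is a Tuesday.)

April 2036 begins on a Tuesday, so the first Friday is April 4 (3 days later).
The 2nd Friday is 1 weeks later: 4 + 7 = 11.

2036-04-11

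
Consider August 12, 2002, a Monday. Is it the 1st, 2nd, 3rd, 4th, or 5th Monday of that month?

2nd

Day 12 falls in week ⌈12/7⌉ of the month.
Days 1–7 hold the 1st Monday, 8–14 the 2nd, 15–21 the 3rd, 22–28 the 4th, 29–31 the 5th.
12 is in the range for the 2nd.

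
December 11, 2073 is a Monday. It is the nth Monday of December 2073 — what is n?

Day 11 falls in week ⌈11/7⌉ of the month.
Days 1–7 hold the 1st Monday, 8–14 the 2nd, 15–21 the 3rd, 22–28 the 4th, 29–31 the 5th.
11 is in the range for the 2nd.

2nd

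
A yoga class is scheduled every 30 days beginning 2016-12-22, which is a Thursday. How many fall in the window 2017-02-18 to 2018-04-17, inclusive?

Occurrences land 30·i days after 2016-12-22 for i = 0, 1, 2, …
2017-02-18 is 58 days after the start; 58 ÷ 30 = 1 remainder 28; since the remainder is 28, round up to i = 2. First occurrence in the window: #3 on 2017-02-20 (2×30 = 60 days in).
2018-04-17 is 481 days after the start; 481 ÷ 30 = 16 remainder 1. Last occurrence in the window: #17 on 2018-04-16.
Occurrences #3 through #17: 15 in total.

15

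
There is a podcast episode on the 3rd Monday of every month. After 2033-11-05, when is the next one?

November 2033 starts on a Tuesday; its first Monday is the 7th, so the 3rd Monday is the 21st — 2033-11-21.
2033-11-21 is after 2033-11-05, so that is the next one.

2033-11-21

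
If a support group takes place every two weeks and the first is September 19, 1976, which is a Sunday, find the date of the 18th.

May 15, 1977

The 18th occurrence is 17 intervals after the first: 17 × 14 = 238 days after September 19, 1976.
September has 30 days — 11 days to the end of September leaves 227.
October has 31 days (196 left).
November has 30 days (166 left).
December has 31 days (135 left).
January has 31 days (104 left).
February has 28 days (76 left).
March has 31 days (45 left).
April has 30 days (15 left).
15 days into May → May 15, 1977.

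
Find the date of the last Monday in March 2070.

March 31, 2070

The first Monday of March 2070 is March 3.
March 2070 has 31 days. Adding weeks: 3, 10, 17, 24, 31 — the last one ≤ 31 is the 31st.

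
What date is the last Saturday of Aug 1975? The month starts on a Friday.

Aug 1975 begins on a Friday, so the first Saturday is Aug 2 (1 day later).
Aug 1975 has 31 days. Adding weeks: 2, 9, 16, 23, 30 — the last one ≤ 31 is the 30th.

Aug 30, 1975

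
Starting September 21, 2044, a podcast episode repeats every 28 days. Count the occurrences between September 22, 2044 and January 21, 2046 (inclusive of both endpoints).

17

Occurrences land 28·i days after September 21, 2044 for i = 0, 1, 2, …
September 22, 2044 is 1 day after the start; 1 ÷ 28 = 0 remainder 1; since the remainder is 1, round up to i = 1. First occurrence in the window: #2 on October 19, 2044 (1×28 = 28 days in).
January 21, 2046 is 487 days after the start; 487 ÷ 28 = 17 remainder 11. Last occurrence in the window: #18 on January 10, 2046.
Occurrences #2 through #18: 17 in total.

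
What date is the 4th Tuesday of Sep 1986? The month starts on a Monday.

Sep 1986 begins on a Monday, so the first Tuesday is Sep 2 (1 day later).
The 4th Tuesday is 3 weeks later: 2 + 21 = 23.

Sep 23, 1986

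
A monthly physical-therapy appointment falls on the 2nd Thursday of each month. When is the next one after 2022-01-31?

2022-02-10

January 2022 starts on a Saturday; its first Thursday is the 6th, so the 2nd Thursday is the 13th — 2022-01-13.
That is not after 2022-01-31, so look at February 2022.
February 2022 starts on a Tuesday; its first Thursday is the 3rd, so the 2nd Thursday is the 10th — 2022-02-10.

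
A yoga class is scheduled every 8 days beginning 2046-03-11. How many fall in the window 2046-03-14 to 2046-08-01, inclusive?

17

Occurrences land 8·i days after 2046-03-11 for i = 0, 1, 2, …
2046-03-14 is 3 days after the start; 3 ÷ 8 = 0 remainder 3; since the remainder is 3, round up to i = 1. First occurrence in the window: #2 on 2046-03-19 (1×8 = 8 days in).
2046-08-01 is 143 days after the start; 143 ÷ 8 = 17 remainder 7. Last occurrence in the window: #18 on 2046-07-25.
Occurrences #2 through #18: 17 in total.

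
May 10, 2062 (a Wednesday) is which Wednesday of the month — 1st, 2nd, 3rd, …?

2nd

Day 10 falls in week ⌈10/7⌉ of the month.
Days 1–7 hold the 1st Wednesday, 8–14 the 2nd, 15–21 the 3rd, 22–28 the 4th, 29–31 the 5th.
10 is in the range for the 2nd.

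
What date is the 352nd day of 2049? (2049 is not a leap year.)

January has 31 days (352 − 31 = 321 remain).
February has 28 days (321 − 28 = 293 remain).
March has 31 days (293 − 31 = 262 remain).
April has 30 days (262 − 30 = 232 remain).
May has 31 days (232 − 31 = 201 remain).
June has 30 days (201 − 30 = 171 remain).
July has 31 days (171 − 31 = 140 remain).
August has 31 days (140 − 31 = 109 remain).
September has 30 days (109 − 30 = 79 remain).
October has 31 days (79 − 31 = 48 remain).
November has 30 days (48 − 30 = 18 remain).
18 into December → December 18.

18 December 2049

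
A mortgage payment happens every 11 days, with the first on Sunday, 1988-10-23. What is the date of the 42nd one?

The 42nd occurrence is 41 intervals after the first: 41 × 11 = 451 days after 1988-10-23.
October has 31 days — 8 days to the end of October leaves 443.
From end of October to end of 1988 is 61 days (382 left).
1989 has 365 days (17 left).
17 days into January → 1990-01-17.

1990-01-17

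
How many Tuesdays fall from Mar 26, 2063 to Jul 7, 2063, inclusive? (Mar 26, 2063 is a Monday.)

15

Mar 26, 2063 is a Monday; the first Tuesday on or after it is Mar 27, 2063 (1 day later).
From Mar 27, 2063 to Jul 7, 2063: 4 + 30 + 31 + 30 + 7 = 102 days (rest of Mar, Apr, May, Jun, Jul).
102 ÷ 7 = 14 full weeks with remainder 4, so 14 more Tuesdays after the first → 15.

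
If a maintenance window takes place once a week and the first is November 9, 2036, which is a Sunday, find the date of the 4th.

November 30, 2036

The 4th occurrence is 3 intervals after the first: 3 × 7 = 21 days after November 9, 2036.
21 days later is November 30, 2036.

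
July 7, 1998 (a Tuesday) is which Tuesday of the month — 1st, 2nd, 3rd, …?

1st

Day 7 falls in week ⌈7/7⌉ of the month.
Days 1–7 hold the 1st Tuesday, 8–14 the 2nd, 15–21 the 3rd, 22–28 the 4th, 29–31 the 5th.
7 is in the range for the 1st.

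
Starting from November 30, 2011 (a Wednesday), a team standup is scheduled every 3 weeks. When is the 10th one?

June 6, 2012

The 10th occurrence is 9 intervals after the first: 9 × 21 = 189 days after November 30, 2011.
November has 30 days — 0 days to the end of November leaves 189.
December has 31 days (158 left).
January has 31 days (127 left).
February has 29 days (98 left).
March has 31 days (67 left).
April has 30 days (37 left).
May has 31 days (6 left).
6 days into June → June 6, 2012.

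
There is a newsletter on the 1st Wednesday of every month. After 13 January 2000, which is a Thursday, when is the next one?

January 2000 starts on a Saturday, so its 1st Wednesday is 5 January 2000 (4 days in).
That is not after 13 January 2000, so look at February 2000.
February 2000 starts on a Tuesday, so its 1st Wednesday is 2 February 2000 (1 day in).

2 February 2000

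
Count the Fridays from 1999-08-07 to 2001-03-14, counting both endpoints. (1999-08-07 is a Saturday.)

1999-08-07 is a Saturday; the first Friday on or after it is 1999-08-13 (6 days later).
From 1999-08-13 to 2001-03-14: 140 + 366 + 73 = 579 days (rest of 1999, 2000, to 2001-03-14 in 2001).
579 ÷ 7 = 82 full weeks with remainder 5, so 82 more Fridays after the first → 83.

83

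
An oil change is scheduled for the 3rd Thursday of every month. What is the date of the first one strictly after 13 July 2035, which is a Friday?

July 2035 starts on a Sunday; its first Thursday is the 5th, so the 3rd Thursday is the 19th — 19 July 2035.
19 July 2035 is after 13 July 2035, so that is the next one.

19 July 2035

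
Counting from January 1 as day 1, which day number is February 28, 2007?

Days in months before February: 31 = 31.
Plus 28 days into February → day 59.

59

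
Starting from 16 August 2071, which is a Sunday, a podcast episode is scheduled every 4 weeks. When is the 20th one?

29 January 2073

The 20th occurrence is 19 intervals after the first: 19 × 28 = 532 days after 16 August 2071.
August has 31 days — 15 days to the end of August leaves 517.
From end of August to end of 2071 is 122 days (395 left).
2072 has 366 days (29 left).
29 days into January → 29 January 2073.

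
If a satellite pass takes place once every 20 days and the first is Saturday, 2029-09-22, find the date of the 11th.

2030-04-10

The 11th occurrence is 10 intervals after the first: 10 × 20 = 200 days after 2029-09-22.
September has 30 days — 8 days to the end of September leaves 192.
October has 31 days (161 left).
November has 30 days (131 left).
December has 31 days (100 left).
January has 31 days (69 left).
February has 28 days (41 left).
March has 31 days (10 left).
10 days into April → 2030-04-10.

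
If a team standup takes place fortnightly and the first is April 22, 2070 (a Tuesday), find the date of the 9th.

August 12, 2070

The 9th occurrence is 8 intervals after the first: 8 × 14 = 112 days after April 22, 2070.
April has 30 days — 8 days to the end of April leaves 104.
May has 31 days (73 left).
June has 30 days (43 left).
July has 31 days (12 left).
12 days into August → August 12, 2070.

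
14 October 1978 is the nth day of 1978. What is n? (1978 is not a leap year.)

287

Days in months before October: 31 + 28 + 31 + 30 + 31 + 30 + 31 + 31 + 30 = 273.
Plus 14 days into October → day 287.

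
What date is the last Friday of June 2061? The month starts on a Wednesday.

June 2061 begins on a Wednesday, so the first Friday is June 3 (2 days later).
June 2061 has 30 days. Adding weeks: 3, 10, 17, 24 — the last one ≤ 30 is the 24th.

June 24, 2061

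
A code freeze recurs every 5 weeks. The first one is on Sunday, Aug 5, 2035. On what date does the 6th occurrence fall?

The 6th occurrence is 5 intervals after the first: 5 × 35 = 175 days after Aug 5, 2035.
Aug has 31 days — 26 days to the end of Aug leaves 149.
Sep has 30 days (119 left).
Oct has 31 days (88 left).
Nov has 30 days (58 left).
Dec has 31 days (27 left).
27 days into Jan → Jan 27, 2036.

Jan 27, 2036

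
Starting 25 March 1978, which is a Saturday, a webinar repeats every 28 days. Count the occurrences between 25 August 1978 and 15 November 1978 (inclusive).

3

Occurrences land 28·i days after 25 March 1978 for i = 0, 1, 2, …
25 August 1978 is 153 days after the start; 153 ÷ 28 = 5 remainder 13; since the remainder is 13, round up to i = 6. First occurrence in the window: #7 on 9 September 1978 (6×28 = 168 days in).
15 November 1978 is 235 days after the start; 235 ÷ 28 = 8 remainder 11. Last occurrence in the window: #9 on 4 November 1978.
Occurrences #7 through #9: 3 in total.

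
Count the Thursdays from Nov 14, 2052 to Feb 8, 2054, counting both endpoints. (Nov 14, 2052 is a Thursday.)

65

Nov 14, 2052 is a Thursday; the first Thursday on or after it is Nov 14, 2052.
From Nov 14, 2052 to Feb 8, 2054: 47 + 365 + 39 = 451 days (rest of 2052, 2053, to Feb 8, 2054 in 2054).
451 ÷ 7 = 64 full weeks with remainder 3, so 64 more Thursdays after the first → 65.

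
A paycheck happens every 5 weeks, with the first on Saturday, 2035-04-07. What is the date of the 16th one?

The 16th occurrence is 15 intervals after the first: 15 × 35 = 525 days after 2035-04-07.
April has 30 days — 23 days to the end of April leaves 502.
From end of April to end of 2035 is 245 days (257 left).
January has 31 days (226 left).
February has 29 days (197 left).
March has 31 days (166 left).
April has 30 days (136 left).
May has 31 days (105 left).
June has 30 days (75 left).
July has 31 days (44 left).
August has 31 days (13 left).
13 days into September → 2036-09-13.

2036-09-13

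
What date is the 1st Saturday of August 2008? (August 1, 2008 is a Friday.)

August 2008 begins on a Friday, so the first Saturday is August 2 (1 day later).

2 August 2008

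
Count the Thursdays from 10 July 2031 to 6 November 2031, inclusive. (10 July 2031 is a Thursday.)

10 July 2031 is a Thursday; the first Thursday on or after it is 10 July 2031.
From 10 July 2031 to 6 November 2031: 21 + 31 + 30 + 31 + 6 = 119 days (rest of July, August, September, October, November).
119 ÷ 7 = 17 full weeks with remainder 0, so 17 more Thursdays after the first → 18.

18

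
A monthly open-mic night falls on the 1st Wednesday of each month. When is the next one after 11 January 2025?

January 2025 starts on a Wednesday, so its 1st Wednesday is 1 January 2025.
That is not after 11 January 2025, so look at February 2025.
February 2025 starts on a Saturday, so its 1st Wednesday is 5 February 2025 (4 days in).

5 February 2025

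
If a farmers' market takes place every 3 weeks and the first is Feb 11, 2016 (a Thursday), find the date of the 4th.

Apr 14, 2016

The 4th occurrence is 3 intervals after the first: 3 × 21 = 63 days after Feb 11, 2016.
Feb has 29 days — 18 days to the end of Feb leaves 45.
Mar has 31 days (14 left).
14 days into Apr → Apr 14, 2016.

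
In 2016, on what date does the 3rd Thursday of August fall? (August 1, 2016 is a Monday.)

August 2016 begins on a Monday, so the first Thursday is August 4 (3 days later).
The 3rd Thursday is 2 weeks later: 4 + 14 = 18.

2016-08-18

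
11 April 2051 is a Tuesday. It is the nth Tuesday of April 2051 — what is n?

Day 11 falls in week ⌈11/7⌉ of the month.
Days 1–7 hold the 1st Tuesday, 8–14 the 2nd, 15–21 the 3rd, 22–28 the 4th, 29–31 the 5th.
11 is in the range for the 2nd.

2nd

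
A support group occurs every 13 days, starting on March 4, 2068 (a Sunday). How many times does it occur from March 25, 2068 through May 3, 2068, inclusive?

3

Occurrences land 13·i days after March 4, 2068 for i = 0, 1, 2, …
March 25, 2068 is 21 days after the start; 21 ÷ 13 = 1 remainder 8; since the remainder is 8, round up to i = 2. First occurrence in the window: #3 on March 30, 2068 (2×13 = 26 days in).
May 3, 2068 is 60 days after the start; 60 ÷ 13 = 4 remainder 8. Last occurrence in the window: #5 on April 25, 2068.
Occurrences #3 through #5: 3 in total.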